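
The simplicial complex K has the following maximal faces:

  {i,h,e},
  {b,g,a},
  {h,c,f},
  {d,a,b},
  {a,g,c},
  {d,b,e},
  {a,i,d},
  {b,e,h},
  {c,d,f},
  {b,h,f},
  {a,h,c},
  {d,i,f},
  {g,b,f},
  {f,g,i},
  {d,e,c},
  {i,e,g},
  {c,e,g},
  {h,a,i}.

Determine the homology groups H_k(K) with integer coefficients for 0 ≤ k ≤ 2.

H_0 ≅ Z,  H_1 ≅ Z^2,  H_2 ≅ Z.

Fix the vertex order a < b < c < d < e < f < g < h < i and write every simplex with vertices in increasing order. Then dim K = 2 and the simplices of K are:

  0-simplices (9): a, b, c, d, e, f, g, h, i
  1-simplices (27): ab, ac, ad, ag, ah, ai, bd, be, bf, bg, bh, cd, ce, cf, cg, ch, de, df, di, eg, eh, ei, fg, fh, fi, gi, hi
  2-simplices (18): abd, abg, acg, ach, adi, ahi, bde, beh, bfg, bfh, cde, cdf, ceg, cfh, dfi, egi, ehi, fgi

so the chain groups are C_0 ≅ Z^9, C_1 ≅ Z^27, C_2 ≅ Z^18.

The boundary map ∂_1: C_1 → C_0 is given by ∂[p,q] = [q] − [p]. For instance
  ∂ab = b − a.
The 9×27 boundary matrix has rank 8 and Smith normal form diag(1,1,1,1,1,1,1,1).

∂_2: C_2 → C_1 acts by ∂[p,q,r] = [q,r] − [p,r] + [p,q]. For instance
  ∂cdf = df − cf + cd,
  ∂beh = eh − bh + be.
As a 27×18 matrix over Z this has rank 17, with invariant factors (1,1,1,1,1,1,1,1,1,1,1,1,1,1,1,1,1).

Computing H_k = (kernel of ∂_k) / (image of ∂_{k+1}):

  H_0: rank C_0 − rank ∂_1 = 9 − 8 = 1, and the invariant factors of ∂_1 are all 1, so H_0 = Z.
  H_1: rank ker ∂_1 − rank ∂_2 = (27 − 8) − 17 = 2, and the invariant factors of ∂_2 are all 1, so H_1 = Z^2.
  H_2: rank ker ∂_2 − rank ∂_3 = (18 − 17) − 0 = 1, and there is no ∂_3, so H_2 = Z.

As a check, the Euler characteristic is 9 − 27 + 18 = 0, which agrees with 1 − 2 + 1 = 0.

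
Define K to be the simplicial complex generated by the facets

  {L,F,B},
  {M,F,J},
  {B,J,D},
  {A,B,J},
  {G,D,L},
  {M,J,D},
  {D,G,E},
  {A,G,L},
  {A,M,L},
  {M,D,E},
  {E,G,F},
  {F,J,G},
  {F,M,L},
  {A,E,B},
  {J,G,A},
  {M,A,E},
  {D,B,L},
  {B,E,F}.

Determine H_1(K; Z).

H_1 = Z^2.

We work with the vertex ordering A < B < D < E < F < G < J < L < M. The simplices of K, each written with vertices in increasing order, are:

  0-simplices (9): A, B, D, E, F, G, J, L, M
  1-simplices (27): AB, AE, AG, AJ, AL, AM, BD, BE, BF, BJ, BL, DE, DG, DJ, DL, DM, EF, EG, EM, FG, FJ, FL, FM, GJ, GL, JM, LM
  2-simplices (18): ABE, ABJ, AEM, AGJ, AGL, ALM, BDJ, BDL, BEF, BFL, DEG, DEM, DGL, DJM, EFG, FGJ, FJM, FLM

so the chain groups are C_0 ≅ Z^9, C_1 ≅ Z^27, C_2 ≅ Z^18.

The boundary map ∂_1: C_1 → C_0 sends each edge [p,q] (with p < q) to q − p. For instance
  ∂LM = M − L.
As a 9×27 matrix over Z this has rank 8, with invariant factors (1,1,1,1,1,1,1,1).

Boundary ∂_2: C_2 → C_1 maps a triangle to the signed sum of its edges. For instance
  ∂DGL = GL − DL + DG,
  ∂DJM = JM − DM + DJ.
The 27×18 boundary matrix has rank 17 and Smith normal form diag(1,1,1,1,1,1,1,1,1,1,1,1,1,1,1,1,1).

From H_k ≅ ker(∂_k) / im(∂_{k+1}) we obtain:

  H_1: rank ker ∂_1 − rank ∂_2 = (27 − 8) − 17 = 2, and the invariant factors of ∂_2 are all 1, so H_1 = Z^2.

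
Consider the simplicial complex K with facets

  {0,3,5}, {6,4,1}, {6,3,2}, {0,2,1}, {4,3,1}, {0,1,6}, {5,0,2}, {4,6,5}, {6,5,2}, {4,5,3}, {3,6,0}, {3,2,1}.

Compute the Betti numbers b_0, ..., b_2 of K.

Take the total order 0 < 1 < 2 < 3 < 4 < 5 < 6 on the vertex set. Then K (dimension 2) consists of the simplices:

  0-simplices (7): [0], [1], [2], [3], [4], [5], [6]
  1-simplices (18): [0,1], [0,2], [0,3], [0,5], [0,6], [1,2], [1,3], [1,4], [1,6], [2,3], [2,5], [2,6], [3,4], [3,5], [3,6], [4,5], [4,6], [5,6]
  2-simplices (12): [0,1,2], [0,1,6], [0,2,5], [0,3,5], [0,3,6], [1,2,3], [1,3,4], [1,4,6], [2,3,6], [2,5,6], [3,4,5], [4,5,6]

Hence C_0 ≅ Z^7, C_1 ≅ Z^18, C_2 ≅ Z^12.

∂_1: C_1 → C_0 maps an edge to its endpoints' difference, ∂[p,q] = q − p.
The resulting 7×18 matrix has rank 6, and its Smith normal form has invariant factors (1,1,1,1,1,1).

∂_2: C_2 → C_1 acts by ∂[p,q,r] = [q,r] − [p,r] + [p,q]. For instance
  ∂[0,1,2] = [1,2] − [0,2] + [0,1],
  ∂[4,5,6] = [5,6] − [4,6] + [4,5].
As a 18×12 matrix over Z this has rank 12, with invariant factors (1,1,1,1,1,1,1,1,1,1,1,2).

Reading off H_k = ker ∂_k / im ∂_{k+1}:

  H_0: rank C_0 − rank ∂_1 = 7 − 6 = 1, and the invariant factors of ∂_1 are all 1, so H_0 = Z.
  H_1: rank ker ∂_1 − rank ∂_2 = (18 − 6) − 12 = 0, and ∂_2 has invariant factor 2 > 1, so H_1 = Z_2.
  H_2: rank ker ∂_2 − rank ∂_3 = (12 − 12) − 0 = 0, and there is no ∂_3, so H_2 = 0.

Hence the Betti numbers are b_0 = 1, b_1 = 0, b_2 = 0.

b_0 = 1, b_1 = 0, b_2 = 0.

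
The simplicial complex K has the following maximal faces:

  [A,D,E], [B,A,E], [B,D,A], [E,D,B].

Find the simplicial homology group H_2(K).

H_2 ≅ Z.

Take the total order A < B < D < E on the vertex set. Then K (dimension 2) consists of the simplices:

  0-simplices (4): A, B, D, E
  1-simplices (6): AB, AD, AE, BD, BE, DE
  2-simplices (4): ABD, ABE, ADE, BDE

so the chain groups are C_0 ≅ Z^4, C_1 ≅ Z^6, C_2 ≅ Z^4.

The boundary map ∂_1: C_1 → C_0 sends each edge [p,q] (with p < q) to q − p.
The resulting 4×6 matrix has rank 3, and its Smith normal form has invariant factors (1,1,1).

The boundary map ∂_2: C_2 → C_1 acts by ∂[p,q,r] = [q,r] − [p,r] + [p,q]. For instance
  ∂ABD = BD − AD + AB,
  ∂BDE = DE − BE + BD.
The 6×4 boundary matrix has rank 3 and Smith normal form diag(1,1,1).

Now H_k = ker ∂_k / im ∂_{k+1}, so:

  H_2: rank ker ∂_2 − rank ∂_3 = (4 − 3) − 0 = 1, and there is no ∂_3, so H_2 ≅ Z.

(K is a triangulation of the 2-sphere S^2.)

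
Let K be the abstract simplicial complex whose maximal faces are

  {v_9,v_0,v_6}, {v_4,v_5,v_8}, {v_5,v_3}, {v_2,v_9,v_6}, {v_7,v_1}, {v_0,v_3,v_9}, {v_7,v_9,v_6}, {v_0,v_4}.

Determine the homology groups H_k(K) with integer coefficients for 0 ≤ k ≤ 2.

H_0 = Z,  H_1 = Z,  H_2 = 0.

Order the vertices as v_0 < v_1 < v_2 < v_3 < v_4 < v_5 < v_6 < v_7 < v_8 < v_9. Listing each simplex with vertices in this order, K has dimension 2 with simplices:

  0-simplices (10): [v_0], [v_1], [v_2], [v_3], [v_4], [v_5], [v_6], [v_7], [v_8], [v_9]
  1-simplices (15): (15 of them)
  2-simplices (5): [v_0,v_3,v_9], [v_0,v_6,v_9], [v_2,v_6,v_9], [v_4,v_5,v_8], [v_6,v_7,v_9]

Hence C_0 ≅ Z^10, C_1 ≅ Z^15, C_2 ≅ Z^5.

∂_1: C_1 → C_0 maps an edge to its endpoints' difference, ∂[p,q] = q − p. For instance
  ∂[v_0,v_4] = [v_4] − [v_0].
As a 10×15 matrix over Z this has rank 9, with invariant factors (1,1,1,1,1,1,1,1,1).

Boundary ∂_2: C_2 → C_1 acts by ∂[p,q,r] = [q,r] − [p,r] + [p,q]. For instance
  ∂[v_6,v_7,v_9] = [v_7,v_9] − [v_6,v_9] + [v_6,v_7],
  ∂[v_4,v_5,v_8] = [v_5,v_8] − [v_4,v_8] + [v_4,v_5].
The resulting 15×5 matrix has rank 5, and its Smith normal form has invariant factors (1,1,1,1,1).

Now H_k = ker ∂_k / im ∂_{k+1}, so:

  H_0: rank C_0 − rank ∂_1 = 10 − 9 = 1, and the invariant factors of ∂_1 are all 1, so H_0 = Z.
  H_1: rank ker ∂_1 − rank ∂_2 = (15 − 9) − 5 = 1, and the invariant factors of ∂_2 are all 1, so H_1 = Z.
  H_2: rank ker ∂_2 − rank ∂_3 = (5 − 5) − 0 = 0, and there is no ∂_3, so H_2 = 0.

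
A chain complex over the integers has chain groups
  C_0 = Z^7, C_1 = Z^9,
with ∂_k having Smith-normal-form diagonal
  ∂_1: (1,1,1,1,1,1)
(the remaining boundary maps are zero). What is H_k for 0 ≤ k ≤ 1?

H_0 ≅ Z,  H_1 ≅ Z^3.

H_0: b_0 = 7 − 0 − 6 = 1; torsion from ∂_1 factors > 1: none. So H_0 ≅ Z.
H_1: b_1 = 9 − 6 − 0 = 3; torsion from ∂_2 factors > 1: none. So H_1 ≅ Z^3.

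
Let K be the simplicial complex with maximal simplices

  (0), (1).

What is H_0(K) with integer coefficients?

Fix the vertex order 0 < 1 and write every simplex with vertices in increasing order. Then dim K = 0 and the simplices of K are:

  0-simplices (2): [0], [1]

giving chain groups C_0 ≅ Z^2.

Reading off H_k = ker ∂_k / im ∂_{k+1}:

  H_0: rank C_0 − rank ∂_1 = 2 − 0 = 2, and there is no ∂_1, so H_0 ≅ Z^2.

H_0 = Z^2.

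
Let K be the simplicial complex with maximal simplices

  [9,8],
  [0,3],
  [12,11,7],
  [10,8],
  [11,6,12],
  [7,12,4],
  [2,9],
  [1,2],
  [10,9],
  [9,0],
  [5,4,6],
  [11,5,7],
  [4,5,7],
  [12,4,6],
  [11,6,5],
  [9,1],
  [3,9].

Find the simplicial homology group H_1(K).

Fix the vertex order 0 < 1 < 2 < 3 < 4 < 5 < 6 < 7 < 8 < 9 < 10 < 11 < 12 and write every simplex with vertices in increasing order. Then dim K = 2 and the simplices of K are:

  0-simplices (13): [0], [1], [2], [3], [4], [5], [6], [7], [8], [9], [10], [11], [12]
  1-simplices (21): [0,3], [0,9], [1,2], [1,9], [2,9], [3,9], [4,5], [4,6], [4,7], [4,12], [5,6], [5,7], [5,11], [6,11], [6,12], [7,11], [7,12], [8,9], [8,10], [9,10], [11,12]
  2-simplices (8): [4,5,6], [4,5,7], [4,6,12], [4,7,12], [5,6,11], [5,7,11], [6,11,12], [7,11,12]

Hence C_0 ≅ Z^13, C_1 ≅ Z^21, C_2 ≅ Z^8.

Boundary ∂_1: C_1 → C_0 sends each edge [p,q] (with p < q) to q − p. For instance
  ∂[4,12] = [12] − [4].
The 13×21 boundary matrix has rank 11 and Smith normal form diag(1,1,1,1,1,1,1,1,1,1,1).

Boundary ∂_2: C_2 → C_1 acts by ∂[p,q,r] = [q,r] − [p,r] + [p,q]. For instance
  ∂[5,7,11] = [7,11] − [5,11] + [5,7],
  ∂[5,6,11] = [6,11] − [5,11] + [5,6].
This gives a 21×8 integer matrix of rank 7; reducing to Smith normal form yields diagonal entries (1,1,1,1,1,1,1).

Now H_k = ker ∂_k / im ∂_{k+1}, so:

  H_1: rank ker ∂_1 − rank ∂_2 = (21 − 11) − 7 = 3, and the invariant factors of ∂_2 are all 1, so H_1 = Z^3.

(K is a triangulation of the disjoint union of the 2-sphere S^2 and a wedge of 3 circles.)

H_1 = Z^3.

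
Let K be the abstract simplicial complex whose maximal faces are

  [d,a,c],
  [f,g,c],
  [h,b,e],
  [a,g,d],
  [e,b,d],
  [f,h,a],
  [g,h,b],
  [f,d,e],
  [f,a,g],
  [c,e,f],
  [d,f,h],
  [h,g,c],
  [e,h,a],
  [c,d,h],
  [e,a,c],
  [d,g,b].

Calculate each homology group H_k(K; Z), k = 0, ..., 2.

K has 8 vertices, 24 edges, 16 triangles.
rank ∂_0 = 0, rank ∂_1 = 7 ⇒ b_0 = 8 − 0 − 7 = 1; all invariant factors of ∂_1 are 1 so no torsion. So H_0 = Z.
rank ∂_1 = 7, rank ∂_2 = 15 ⇒ b_1 = 24 − 7 − 15 = 2; all invariant factors of ∂_2 are 1 so no torsion. So H_1 = Z^2.
rank ∂_2 = 15, rank ∂_3 = 0 ⇒ b_2 = 16 − 15 − 0 = 1. So H_2 = Z.

H_0 ≅ Z,  H_1 ≅ Z^2,  H_2 ≅ Z.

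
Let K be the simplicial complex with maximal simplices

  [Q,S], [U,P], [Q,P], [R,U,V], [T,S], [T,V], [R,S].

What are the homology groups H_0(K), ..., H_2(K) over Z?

H_0 = Z,  H_1 = Z^2,  H_2 = 0.

We work with the vertex ordering P < Q < R < S < T < U < V. The simplices of K, each written with vertices in increasing order, are:

  0-simplices (7): P, Q, R, S, T, U, V
  1-simplices (9): PQ, PU, QS, RS, RU, RV, ST, TV, UV
  2-simplices (1): RUV

giving chain groups C_0 ≅ Z^7, C_1 ≅ Z^9, C_2 ≅ Z^1.

Boundary ∂_1: C_1 → C_0 sends each edge [p,q] (with p < q) to q − p. For instance
  ∂RV = V − R.
The resulting 7×9 matrix has rank 6, and its Smith normal form has invariant factors (1,1,1,1,1,1).

∂_2: C_2 → C_1 sends each 2-simplex [p,q,r] to [q,r] − [p,r] + [p,q]. For instance
  ∂RUV = UV − RV + RU.
The resulting 9×1 matrix has rank 1, and its Smith normal form has invariant factors (1).

Now H_k = ker ∂_k / im ∂_{k+1}, so:

  H_0: rank C_0 − rank ∂_1 = 7 − 6 = 1, and the invariant factors of ∂_1 are all 1, so H_0 = Z.
  H_1: rank ker ∂_1 − rank ∂_2 = (9 − 6) − 1 = 2, and the invariant factors of ∂_2 are all 1, so H_1 = Z^2.
  H_2: rank ker ∂_2 − rank ∂_3 = (1 − 1) − 0 = 0, and there is no ∂_3, so H_2 = 0.

As a check, the Euler characteristic is 7 − 9 + 1 = -1, which agrees with 1 − 2 + 0 = -1.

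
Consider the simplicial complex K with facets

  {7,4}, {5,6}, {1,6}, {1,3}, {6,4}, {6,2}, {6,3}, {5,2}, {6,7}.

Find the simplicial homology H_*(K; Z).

Fix the vertex order 1 < 2 < 3 < 4 < 5 < 6 < 7 and write every simplex with vertices in increasing order. Then dim K = 1 and the simplices of K are:

  0-simplices (7): [1], [2], [3], [4], [5], [6], [7]
  1-simplices (9): [1,3], [1,6], [2,5], [2,6], [3,6], [4,6], [4,7], [5,6], [6,7]

so the chain groups are C_0 ≅ Z^7, C_1 ≅ Z^9.

∂_1: C_1 → C_0 maps an edge to its endpoints' difference, ∂[p,q] = q − p.
As a 7×9 matrix over Z this has rank 6, with invariant factors (1,1,1,1,1,1).

Now H_k = ker ∂_k / im ∂_{k+1}, so:

  H_0: rank C_0 − rank ∂_1 = 7 − 6 = 1, and the invariant factors of ∂_1 are all 1, so H_0 ≅ Z.
  H_1: rank ker ∂_1 − rank ∂_2 = (9 − 6) − 0 = 3, and there is no ∂_2, so H_1 ≅ Z^3.

As a check, the Euler characteristic is 7 − 9 = -2, which agrees with 1 − 3 = -2.
(K is a triangulation of a wedge of 3 circles.)

H_0 = Z,  H_1 = Z^3.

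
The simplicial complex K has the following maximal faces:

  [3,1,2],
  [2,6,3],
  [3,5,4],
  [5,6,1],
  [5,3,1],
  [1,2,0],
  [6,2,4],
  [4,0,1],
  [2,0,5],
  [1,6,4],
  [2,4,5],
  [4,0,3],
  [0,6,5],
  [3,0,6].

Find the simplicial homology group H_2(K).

We work with the vertex ordering 0 < 1 < 2 < 3 < 4 < 5 < 6. The simplices of K, each written with vertices in increasing order, are:

  0-simplices (7): [0], [1], [2], [3], [4], [5], [6]
  1-simplices (21): [0,1], [0,2], [0,3], [0,4], [0,5], [0,6], [1,2], [1,3], [1,4], [1,5], [1,6], [2,3], [2,4], [2,5], [2,6], [3,4], [3,5], [3,6], [4,5], [4,6], [5,6]
  2-simplices (14): [0,1,2], [0,1,4], [0,2,5], [0,3,4], [0,3,6], [0,5,6], [1,2,3], [1,3,5], [1,4,6], [1,5,6], [2,3,6], [2,4,5], [2,4,6], [3,4,5]

Hence C_0 ≅ Z^7, C_1 ≅ Z^21, C_2 ≅ Z^14.

Boundary ∂_1: C_1 → C_0 maps an edge to its endpoints' difference, ∂[p,q] = q − p. For instance
  ∂[1,4] = [4] − [1].
As a 7×21 matrix over Z this has rank 6, with invariant factors (1,1,1,1,1,1).

Boundary ∂_2: C_2 → C_1 sends each 2-simplex [p,q,r] to [q,r] − [p,r] + [p,q]. For instance
  ∂[2,3,6] = [3,6] − [2,6] + [2,3],
  ∂[0,1,2] = [1,2] − [0,2] + [0,1].
The 21×14 boundary matrix has rank 13 and Smith normal form diag(1,1,1,1,1,1,1,1,1,1,1,1,1).

Computing H_k = (kernel of ∂_k) / (image of ∂_{k+1}):

  H_2: rank ker ∂_2 − rank ∂_3 = (14 − 13) − 0 = 1, and there is no ∂_3, so H_2 = Z.

H_2 ≅ Z.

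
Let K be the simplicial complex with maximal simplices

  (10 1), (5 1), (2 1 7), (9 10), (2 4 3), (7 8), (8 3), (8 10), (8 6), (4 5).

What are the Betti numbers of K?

b_0 = 1, b_1 = 3, b_2 = 0.

We work with the vertex ordering 1 < 2 < 3 < 4 < 5 < 6 < 7 < 8 < 9 < 10. The simplices of K, each written with vertices in increasing order, are:

  0-simplices (10): [1], [2], [3], [4], [5], [6], [7], [8], [9], [10]
  1-simplices (14): [1,2], [1,5], [1,7], [1,10], [2,3], [2,4], [2,7], [3,4], [3,8], [4,5], [6,8], [7,8], [8,10], [9,10]
  2-simplices (2): [1,2,7], [2,3,4]

so the chain groups are C_0 ≅ Z^10, C_1 ≅ Z^14, C_2 ≅ Z^2.

Boundary ∂_1: C_1 → C_0 sends each edge [p,q] (with p < q) to q − p.
This gives a 10×14 integer matrix of rank 9; reducing to Smith normal form yields diagonal entries (1,1,1,1,1,1,1,1,1).

∂_2: C_2 → C_1 acts by ∂[p,q,r] = [q,r] − [p,r] + [p,q]. For instance
  ∂[1,2,7] = [2,7] − [1,7] + [1,2],
  ∂[2,3,4] = [3,4] − [2,4] + [2,3].
The resulting 14×2 matrix has rank 2, and its Smith normal form has invariant factors (1,1).

Now H_k = ker ∂_k / im ∂_{k+1}, so:

  H_0: rank C_0 − rank ∂_1 = 10 − 9 = 1, and the invariant factors of ∂_1 are all 1, so H_0 = Z.
  H_1: rank ker ∂_1 − rank ∂_2 = (14 − 9) − 2 = 3, and the invariant factors of ∂_2 are all 1, so H_1 = Z^3.
  H_2: rank ker ∂_2 − rank ∂_3 = (2 − 2) − 0 = 0, and there is no ∂_3, so H_2 = 0.

Hence the Betti numbers are b_0 = 1, b_1 = 3, b_2 = 0.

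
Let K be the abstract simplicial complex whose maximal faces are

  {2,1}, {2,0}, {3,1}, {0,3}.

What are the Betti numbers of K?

Order the vertices as 0 < 1 < 2 < 3. Listing each simplex with vertices in this order, K has dimension 1 with simplices:

  0-simplices (4): [0], [1], [2], [3]
  1-simplices (4): [0,2], [0,3], [1,2], [1,3]

so the chain groups are C_0 ≅ Z^4, C_1 ≅ Z^4.

∂_1: C_1 → C_0 is given by ∂[p,q] = [q] − [p]. For instance
  ∂[1,2] = [2] − [1].
The 4×4 boundary matrix has rank 3 and Smith normal form diag(1,1,1).

Computing H_k = (kernel of ∂_k) / (image of ∂_{k+1}):

  H_0: rank C_0 − rank ∂_1 = 4 − 3 = 1, and the invariant factors of ∂_1 are all 1, so H_0 ≅ Z.
  H_1: rank ker ∂_1 − rank ∂_2 = (4 − 3) − 0 = 1, and there is no ∂_2, so H_1 ≅ Z.

(K is a triangulation of the circle S^1.)

Hence the Betti numbers are b_0 = 1, b_1 = 1.

b_0 = 1, b_1 = 1.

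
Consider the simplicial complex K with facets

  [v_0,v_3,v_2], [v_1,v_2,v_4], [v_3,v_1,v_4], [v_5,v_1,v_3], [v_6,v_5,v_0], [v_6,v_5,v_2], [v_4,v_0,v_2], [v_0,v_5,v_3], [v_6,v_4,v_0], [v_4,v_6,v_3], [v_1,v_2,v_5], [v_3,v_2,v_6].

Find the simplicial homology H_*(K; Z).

We work with the vertex ordering v_0 < v_1 < v_2 < v_3 < v_4 < v_5 < v_6. The simplices of K, each written with vertices in increasing order, are:

  0-simplices (7): [v_0], [v_1], [v_2], [v_3], [v_4], [v_5], [v_6]
  1-simplices (18): (18 of them)
  2-simplices (12): (12 of them)

so the chain groups are C_0 ≅ Z^7, C_1 ≅ Z^18, C_2 ≅ Z^12.

The boundary map ∂_1: C_1 → C_0 maps an edge to its endpoints' difference, ∂[p,q] = q − p.
The resulting 7×18 matrix has rank 6, and its Smith normal form has invariant factors (1,1,1,1,1,1).

∂_2: C_2 → C_1 maps a triangle to the signed sum of its edges. For instance
  ∂[v_0,v_2,v_3] = [v_2,v_3] − [v_0,v_3] + [v_0,v_2],
  ∂[v_1,v_2,v_5] = [v_2,v_5] − [v_1,v_5] + [v_1,v_2].
The resulting 18×12 matrix has rank 12, and its Smith normal form has invariant factors (1,1,1,1,1,1,1,1,1,1,1,2).

Computing H_k = (kernel of ∂_k) / (image of ∂_{k+1}):

  H_0: rank C_0 − rank ∂_1 = 7 − 6 = 1, and the invariant factors of ∂_1 are all 1, so H_0 ≅ Z.
  H_1: rank ker ∂_1 − rank ∂_2 = (18 − 6) − 12 = 0, and ∂_2 has invariant factor 2 > 1, so H_1 ≅ Z/2.
  H_2: rank ker ∂_2 − rank ∂_3 = (12 − 12) − 0 = 0, and there is no ∂_3, so H_2 ≅ 0.

H_0 = Z,  H_1 = Z/2,  H_2 = 0.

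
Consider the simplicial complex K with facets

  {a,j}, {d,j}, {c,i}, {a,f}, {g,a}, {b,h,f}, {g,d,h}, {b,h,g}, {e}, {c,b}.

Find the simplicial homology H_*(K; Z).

Order the vertices as a < b < c < d < e < f < g < h < i < j. Listing each simplex with vertices in this order, K has dimension 2 with simplices:

  0-simplices (10): a, b, c, d, e, f, g, h, i, j
  1-simplices (13): af, ag, aj, bc, bf, bg, bh, ci, dg, dh, dj, fh, gh
  2-simplices (3): bfh, bgh, dgh

Hence C_0 ≅ Z^10, C_1 ≅ Z^13, C_2 ≅ Z^3.

∂_1: C_1 → C_0 maps an edge to its endpoints' difference, ∂[p,q] = q − p. For instance
  ∂bf = f − b.
As a 10×13 matrix over Z this has rank 8, with invariant factors (1,1,1,1,1,1,1,1).

Boundary ∂_2: C_2 → C_1 sends each 2-simplex [p,q,r] to [q,r] − [p,r] + [p,q]. For instance
  ∂dgh = gh − dh + dg,
  ∂bfh = fh − bh + bf.
The 13×3 boundary matrix has rank 3 and Smith normal form diag(1,1,1).

Reading off H_k = ker ∂_k / im ∂_{k+1}:

  H_0: rank C_0 − rank ∂_1 = 10 − 8 = 2, and the invariant factors of ∂_1 are all 1, so H_0 = Z^2.
  H_1: rank ker ∂_1 − rank ∂_2 = (13 − 8) − 3 = 2, and the invariant factors of ∂_2 are all 1, so H_1 = Z^2.
  H_2: rank ker ∂_2 − rank ∂_3 = (3 − 3) − 0 = 0, and there is no ∂_3, so H_2 = 0.

As a check, the Euler characteristic is 10 − 13 + 3 = 0, which agrees with 2 − 2 + 0 = 0.

H_0 ≅ Z^2,  H_1 ≅ Z^2,  H_2 = 0.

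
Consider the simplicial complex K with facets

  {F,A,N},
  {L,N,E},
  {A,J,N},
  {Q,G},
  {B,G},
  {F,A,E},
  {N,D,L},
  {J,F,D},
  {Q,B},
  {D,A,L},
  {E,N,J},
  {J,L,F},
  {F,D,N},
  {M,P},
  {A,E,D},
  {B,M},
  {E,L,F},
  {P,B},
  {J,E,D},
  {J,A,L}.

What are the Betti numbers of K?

b_0 = 2, b_1 = 4, b_2 = 1.

Order the vertices as A < B < D < E < F < G < J < L < M < N < P < Q. Listing each simplex with vertices in this order, K has dimension 2 with simplices:

  0-simplices (12): A, B, D, E, F, G, J, L, M, N, P, Q
  1-simplices (27): AD, AE, AF, AJ, AL, AN, BG, BM, BP, BQ, DE, DF, DJ, DL, DN, EF, EJ, EL, EN, FJ, FL, FN, GQ, JL, JN, LN, MP
  2-simplices (14): ADE, ADL, AEF, AFN, AJL, AJN, DEJ, DFJ, DFN, DLN, EFL, EJN, ELN, FJL

Hence C_0 ≅ Z^12, C_1 ≅ Z^27, C_2 ≅ Z^14.

∂_1: C_1 → C_0 is given by ∂[p,q] = [q] − [p]. For instance
  ∂DN = N − D.
This gives a 12×27 integer matrix of rank 10; reducing to Smith normal form yields diagonal entries (1,1,1,1,1,1,1,1,1,1).

The boundary map ∂_2: C_2 → C_1 acts by ∂[p,q,r] = [q,r] − [p,r] + [p,q]. For instance
  ∂DFN = FN − DN + DF,
  ∂AFN = FN − AN + AF.
As a 27×14 matrix over Z this has rank 13, with invariant factors (1,1,1,1,1,1,1,1,1,1,1,1,1).

Reading off H_k = ker ∂_k / im ∂_{k+1}:

  H_0: rank C_0 − rank ∂_1 = 12 − 10 = 2, and the invariant factors of ∂_1 are all 1, so H_0 = Z^2.
  H_1: rank ker ∂_1 − rank ∂_2 = (27 − 10) − 13 = 4, and the invariant factors of ∂_2 are all 1, so H_1 = Z^4.
  H_2: rank ker ∂_2 − rank ∂_3 = (14 − 13) − 0 = 1, and there is no ∂_3, so H_2 = Z.

Hence the Betti numbers are b_0 = 2, b_1 = 4, b_2 = 1.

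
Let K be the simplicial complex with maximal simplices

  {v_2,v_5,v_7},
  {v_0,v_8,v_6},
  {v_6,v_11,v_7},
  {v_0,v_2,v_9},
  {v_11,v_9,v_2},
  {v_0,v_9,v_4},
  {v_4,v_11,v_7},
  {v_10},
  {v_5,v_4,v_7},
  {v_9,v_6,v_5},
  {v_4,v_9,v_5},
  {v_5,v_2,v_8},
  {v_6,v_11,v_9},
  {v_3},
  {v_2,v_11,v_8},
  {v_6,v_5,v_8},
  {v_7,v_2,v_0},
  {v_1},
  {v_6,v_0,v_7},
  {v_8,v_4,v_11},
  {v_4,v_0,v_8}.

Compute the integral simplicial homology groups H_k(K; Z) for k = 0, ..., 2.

H_0 = Z^4,  H_1 = Z^2,  H_2 = Z.

K has 12 vertices, 27 edges, 18 triangles.
rank ∂_0 = 0, rank ∂_1 = 8 ⇒ b_0 = 12 − 0 − 8 = 4; all invariant factors of ∂_1 are 1 so no torsion. So H_0 ≅ Z^4.
rank ∂_1 = 8, rank ∂_2 = 17 ⇒ b_1 = 27 − 8 − 17 = 2; all invariant factors of ∂_2 are 1 so no torsion. So H_1 ≅ Z^2.
rank ∂_2 = 17, rank ∂_3 = 0 ⇒ b_2 = 18 − 17 − 0 = 1. So H_2 ≅ Z.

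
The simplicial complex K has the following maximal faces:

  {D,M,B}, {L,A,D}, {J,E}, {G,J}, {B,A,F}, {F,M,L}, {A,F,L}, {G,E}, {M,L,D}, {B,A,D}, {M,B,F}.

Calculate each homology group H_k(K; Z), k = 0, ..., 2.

Take the total order A < B < D < E < F < G < J < L < M on the vertex set. Then K (dimension 2) consists of the simplices:

  0-simplices (9): A, B, D, E, F, G, J, L, M
  1-simplices (15): AB, AD, AF, AL, BD, BF, BM, DL, DM, EG, EJ, FL, FM, GJ, LM
  2-simplices (8): ABD, ABF, ADL, AFL, BDM, BFM, DLM, FLM

giving chain groups C_0 ≅ Z^9, C_1 ≅ Z^15, C_2 ≅ Z^8.

The boundary map ∂_1: C_1 → C_0 is given by ∂[p,q] = [q] − [p]. For instance
  ∂BM = M − B.
The resulting 9×15 matrix has rank 7, and its Smith normal form has invariant factors (1,1,1,1,1,1,1).

∂_2: C_2 → C_1 acts by ∂[p,q,r] = [q,r] − [p,r] + [p,q]. For instance
  ∂ADL = DL − AL + AD,
  ∂DLM = LM − DM + DL.
The 15×8 boundary matrix has rank 7 and Smith normal form diag(1,1,1,1,1,1,1).

Now H_k = ker ∂_k / im ∂_{k+1}, so:

  H_0: rank C_0 − rank ∂_1 = 9 − 7 = 2, and the invariant factors of ∂_1 are all 1, so H_0 ≅ Z^2.
  H_1: rank ker ∂_1 − rank ∂_2 = (15 − 7) − 7 = 1, and the invariant factors of ∂_2 are all 1, so H_1 ≅ Z.
  H_2: rank ker ∂_2 − rank ∂_3 = (8 − 7) − 0 = 1, and there is no ∂_3, so H_2 ≅ Z.

As a check, the Euler characteristic is 9 − 15 + 8 = 2, which agrees with 2 − 1 + 1 = 2.

H_0 = Z^2,  H_1 = Z,  H_2 = Z.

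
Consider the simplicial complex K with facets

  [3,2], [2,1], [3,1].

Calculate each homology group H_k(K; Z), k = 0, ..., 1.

H_0 = Z,  H_1 = Z.

Fix the vertex order 1 < 2 < 3 and write every simplex with vertices in increasing order. Then dim K = 1 and the simplices of K are:

  0-simplices (3): [1], [2], [3]
  1-simplices (3): [1,2], [1,3], [2,3]

Hence C_0 ≅ Z^3, C_1 ≅ Z^3.

∂_1: C_1 → C_0 sends each edge [p,q] (with p < q) to q − p.
This gives a 3×3 integer matrix of rank 2; reducing to Smith normal form yields diagonal entries (1,1).

Now H_k = ker ∂_k / im ∂_{k+1}, so:

  H_0: rank C_0 − rank ∂_1 = 3 − 2 = 1, and the invariant factors of ∂_1 are all 1, so H_0 = Z.
  H_1: rank ker ∂_1 − rank ∂_2 = (3 − 2) − 0 = 1, and there is no ∂_2, so H_1 = Z.

As a check, the Euler characteristic is 3 − 3 = 0, which agrees with 1 − 1 = 0.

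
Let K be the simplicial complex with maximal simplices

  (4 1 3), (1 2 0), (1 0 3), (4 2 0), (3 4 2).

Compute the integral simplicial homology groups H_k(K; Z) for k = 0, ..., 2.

Take the total order 0 < 1 < 2 < 3 < 4 on the vertex set. Then K (dimension 2) consists of the simplices:

  0-simplices (5): [0], [1], [2], [3], [4]
  1-simplices (10): [0,1], [0,2], [0,3], [0,4], [1,2], [1,3], [1,4], [2,3], [2,4], [3,4]
  2-simplices (5): [0,1,2], [0,1,3], [0,2,4], [1,3,4], [2,3,4]

so the chain groups are C_0 ≅ Z^5, C_1 ≅ Z^10, C_2 ≅ Z^5.

∂_1: C_1 → C_0 sends each edge [p,q] (with p < q) to q − p. For instance
  ∂[0,2] = [2] − [0].
As a 5×10 matrix over Z this has rank 4, with invariant factors (1,1,1,1).

Boundary ∂_2: C_2 → C_1 maps a triangle to the signed sum of its edges. For instance
  ∂[2,3,4] = [3,4] − [2,4] + [2,3],
  ∂[0,1,3] = [1,3] − [0,3] + [0,1].
The resulting 10×5 matrix has rank 5, and its Smith normal form has invariant factors (1,1,1,1,1).

From H_k ≅ ker(∂_k) / im(∂_{k+1}) we obtain:

  H_0: rank C_0 − rank ∂_1 = 5 − 4 = 1, and the invariant factors of ∂_1 are all 1, so H_0 ≅ Z.
  H_1: rank ker ∂_1 − rank ∂_2 = (10 − 4) − 5 = 1, and the invariant factors of ∂_2 are all 1, so H_1 ≅ Z.
  H_2: rank ker ∂_2 − rank ∂_3 = (5 − 5) − 0 = 0, and there is no ∂_3, so H_2 ≅ 0.

(K is a triangulation of the Möbius band.)

H_0 = Z,  H_1 = Z,  H_2 = 0.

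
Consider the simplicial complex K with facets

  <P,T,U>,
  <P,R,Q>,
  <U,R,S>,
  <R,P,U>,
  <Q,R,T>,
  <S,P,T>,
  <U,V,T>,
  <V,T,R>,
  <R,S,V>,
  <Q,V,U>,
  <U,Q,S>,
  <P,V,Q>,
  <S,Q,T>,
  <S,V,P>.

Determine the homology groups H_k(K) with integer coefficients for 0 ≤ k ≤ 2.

H_0 ≅ Z,  H_1 ≅ Z^2,  H_2 ≅ Z.

We work with the vertex ordering P < Q < R < S < T < U < V. The simplices of K, each written with vertices in increasing order, are:

  0-simplices (7): P, Q, R, S, T, U, V
  1-simplices (21): PQ, PR, PS, PT, PU, PV, QR, QS, QT, QU, QV, RS, RT, RU, RV, ST, SU, SV, TU, TV, UV
  2-simplices (14): PQR, PQV, PRU, PST, PSV, PTU, QRT, QST, QSU, QUV, RSU, RSV, RTV, TUV

Hence C_0 ≅ Z^7, C_1 ≅ Z^21, C_2 ≅ Z^14.

Boundary ∂_1: C_1 → C_0 is given by ∂[p,q] = [q] − [p]. For instance
  ∂PR = R − P.
As a 7×21 matrix over Z this has rank 6, with invariant factors (1,1,1,1,1,1).

Boundary ∂_2: C_2 → C_1 acts by ∂[p,q,r] = [q,r] − [p,r] + [p,q]. For instance
  ∂QRT = RT − QT + QR,
  ∂PQV = QV − PV + PQ.
This gives a 21×14 integer matrix of rank 13; reducing to Smith normal form yields diagonal entries (1,1,1,1,1,1,1,1,1,1,1,1,1).

Reading off H_k = ker ∂_k / im ∂_{k+1}:

  H_0: rank C_0 − rank ∂_1 = 7 − 6 = 1, and the invariant factors of ∂_1 are all 1, so H_0 = Z.
  H_1: rank ker ∂_1 − rank ∂_2 = (21 − 6) − 13 = 2, and the invariant factors of ∂_2 are all 1, so H_1 = Z^2.
  H_2: rank ker ∂_2 − rank ∂_3 = (14 − 13) − 0 = 1, and there is no ∂_3, so H_2 = Z.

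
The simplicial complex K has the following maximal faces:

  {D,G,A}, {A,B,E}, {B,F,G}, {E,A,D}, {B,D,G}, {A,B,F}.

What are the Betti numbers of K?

Fix the vertex order A < B < D < E < F < G and write every simplex with vertices in increasing order. Then dim K = 2 and the simplices of K are:

  0-simplices (6): A, B, D, E, F, G
  1-simplices (12): AB, AD, AE, AF, AG, BD, BE, BF, BG, DE, DG, FG
  2-simplices (6): ABE, ABF, ADE, ADG, BDG, BFG

so the chain groups are C_0 ≅ Z^6, C_1 ≅ Z^12, C_2 ≅ Z^6.

∂_1: C_1 → C_0 sends each edge [p,q] (with p < q) to q − p.
This gives a 6×12 integer matrix of rank 5; reducing to Smith normal form yields diagonal entries (1,1,1,1,1).

Boundary ∂_2: C_2 → C_1 sends each 2-simplex [p,q,r] to [q,r] − [p,r] + [p,q]. For instance
  ∂BDG = DG − BG + BD,
  ∂ADE = DE − AE + AD.
The resulting 12×6 matrix has rank 6, and its Smith normal form has invariant factors (1,1,1,1,1,1).

Reading off H_k = ker ∂_k / im ∂_{k+1}:

  H_0: rank C_0 − rank ∂_1 = 6 − 5 = 1, and the invariant factors of ∂_1 are all 1, so H_0 = Z.
  H_1: rank ker ∂_1 − rank ∂_2 = (12 − 5) − 6 = 1, and the invariant factors of ∂_2 are all 1, so H_1 = Z.
  H_2: rank ker ∂_2 − rank ∂_3 = (6 − 6) − 0 = 0, and there is no ∂_3, so H_2 = 0.

As a check, the Euler characteristic is 6 − 12 + 6 = 0, which agrees with 1 − 1 + 0 = 0.

Hence the Betti numbers are b_0 = 1, b_1 = 1, b_2 = 0.

b_0 = 1, b_1 = 1, b_2 = 0.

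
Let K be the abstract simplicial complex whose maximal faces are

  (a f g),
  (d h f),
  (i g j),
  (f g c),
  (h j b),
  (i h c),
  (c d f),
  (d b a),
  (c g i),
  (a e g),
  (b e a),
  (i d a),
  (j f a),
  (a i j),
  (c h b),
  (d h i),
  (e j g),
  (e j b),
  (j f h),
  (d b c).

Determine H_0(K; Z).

Take the total order a < b < c < d < e < f < g < h < i < j on the vertex set. Then K (dimension 2) consists of the simplices:

  0-simplices (10): a, b, c, d, e, f, g, h, i, j
  1-simplices (30): ab, ad, ae, af, ag, ai, aj, bc, bd, be, bh, bj, cd, cf, cg, ch, ci, df, dh, di, eg, ej, fg, fh, fj, gi, gj, hi, hj, ij
  2-simplices (20): abd, abe, adi, aeg, afg, afj, aij, bcd, bch, bej, bhj, cdf, cfg, cgi, chi, dfh, dhi, egj, fhj, gij

giving chain groups C_0 ≅ Z^10, C_1 ≅ Z^30, C_2 ≅ Z^20.

Boundary ∂_1: C_1 → C_0 is given by ∂[p,q] = [q] − [p].
As a 10×30 matrix over Z this has rank 9, with invariant factors (1,1,1,1,1,1,1,1,1).

Boundary ∂_2: C_2 → C_1 maps a triangle to the signed sum of its edges. For instance
  ∂bej = ej − bj + be,
  ∂dfh = fh − dh + df.
As a 30×20 matrix over Z this has rank 20, with invariant factors (1,1,1,1,1,1,1,1,1,1,1,1,1,1,1,1,1,1,1,2).

Now H_k = ker ∂_k / im ∂_{k+1}, so:

  H_0: rank C_0 − rank ∂_1 = 10 − 9 = 1, and the invariant factors of ∂_1 are all 1, so H_0 = Z.

H_0 ≅ Z.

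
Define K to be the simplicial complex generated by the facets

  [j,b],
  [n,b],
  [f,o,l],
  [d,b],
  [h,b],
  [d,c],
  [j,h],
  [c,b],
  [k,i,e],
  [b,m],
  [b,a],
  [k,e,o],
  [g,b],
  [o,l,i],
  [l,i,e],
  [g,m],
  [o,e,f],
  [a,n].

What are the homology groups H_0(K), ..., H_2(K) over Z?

H_0 = Z^2,  H_1 = Z^5,  H_2 = 0.

We work with the vertex ordering a < b < c < d < e < f < g < h < i < j < k < l < m < n < o. The simplices of K, each written with vertices in increasing order, are:

  0-simplices (15): a, b, c, d, e, f, g, h, i, j, k, l, m, n, o
  1-simplices (24): ab, an, bc, bd, bg, bh, bj, bm, bn, cd, ef, ei, ek, el, eo, fl, fo, gm, hj, ik, il, io, ko, lo
  2-simplices (6): efo, eik, eil, eko, flo, ilo

Hence C_0 ≅ Z^15, C_1 ≅ Z^24, C_2 ≅ Z^6.

∂_1: C_1 → C_0 maps an edge to its endpoints' difference, ∂[p,q] = q − p. For instance
  ∂bd = d − b.
The 15×24 boundary matrix has rank 13 and Smith normal form diag(1,1,1,1,1,1,1,1,1,1,1,1,1).

The boundary map ∂_2: C_2 → C_1 acts by ∂[p,q,r] = [q,r] − [p,r] + [p,q]. For instance
  ∂ilo = lo − io + il,
  ∂flo = lo − fo + fl.
This gives a 24×6 integer matrix of rank 6; reducing to Smith normal form yields diagonal entries (1,1,1,1,1,1).

Computing H_k = (kernel of ∂_k) / (image of ∂_{k+1}):

  H_0: rank C_0 − rank ∂_1 = 15 − 13 = 2, and the invariant factors of ∂_1 are all 1, so H_0 ≅ Z^2.
  H_1: rank ker ∂_1 − rank ∂_2 = (24 − 13) − 6 = 5, and the invariant factors of ∂_2 are all 1, so H_1 ≅ Z^5.
  H_2: rank ker ∂_2 − rank ∂_3 = (6 − 6) − 0 = 0, and there is no ∂_3, so H_2 ≅ 0.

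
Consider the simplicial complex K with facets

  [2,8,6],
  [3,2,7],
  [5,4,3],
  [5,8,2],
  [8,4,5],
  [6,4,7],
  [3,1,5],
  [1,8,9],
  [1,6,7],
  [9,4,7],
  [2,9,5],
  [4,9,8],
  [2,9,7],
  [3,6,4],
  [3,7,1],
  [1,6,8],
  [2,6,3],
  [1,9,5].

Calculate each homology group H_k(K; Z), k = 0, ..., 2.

H_0 ≅ Z,  H_1 ≅ Z ⊕ Z/2,  H_2 = 0.

We work with the vertex ordering 1 < 2 < 3 < 4 < 5 < 6 < 7 < 8 < 9. The simplices of K, each written with vertices in increasing order, are:

  0-simplices (9): [1], [2], [3], [4], [5], [6], [7], [8], [9]
  1-simplices (27): (27 of them)
  2-simplices (18): [1,3,5], [1,3,7], [1,5,9], [1,6,7], [1,6,8], [1,8,9], [2,3,6], [2,3,7], [2,5,8], [2,5,9], [2,6,8], [2,7,9], [3,4,5], [3,4,6], [4,5,8], [4,6,7], [4,7,9], [4,8,9]

giving chain groups C_0 ≅ Z^9, C_1 ≅ Z^27, C_2 ≅ Z^18.

∂_1: C_1 → C_0 maps an edge to its endpoints' difference, ∂[p,q] = q − p.
As a 9×27 matrix over Z this has rank 8, with invariant factors (1,1,1,1,1,1,1,1).

The boundary map ∂_2: C_2 → C_1 sends each 2-simplex [p,q,r] to [q,r] − [p,r] + [p,q]. For instance
  ∂[1,3,5] = [3,5] − [1,5] + [1,3],
  ∂[4,5,8] = [5,8] − [4,8] + [4,5].
The resulting 27×18 matrix has rank 18, and its Smith normal form has invariant factors (1,1,1,1,1,1,1,1,1,1,1,1,1,1,1,1,1,2).

Now H_k = ker ∂_k / im ∂_{k+1}, so:

  H_0: rank C_0 − rank ∂_1 = 9 − 8 = 1, and the invariant factors of ∂_1 are all 1, so H_0 ≅ Z.
  H_1: rank ker ∂_1 − rank ∂_2 = (27 − 8) − 18 = 1, and ∂_2 has invariant factor 2 > 1, so H_1 ≅ Z ⊕ Z/2.
  H_2: rank ker ∂_2 − rank ∂_3 = (18 − 18) − 0 = 0, and there is no ∂_3, so H_2 ≅ 0.

(K is a triangulation of the Klein bottle.)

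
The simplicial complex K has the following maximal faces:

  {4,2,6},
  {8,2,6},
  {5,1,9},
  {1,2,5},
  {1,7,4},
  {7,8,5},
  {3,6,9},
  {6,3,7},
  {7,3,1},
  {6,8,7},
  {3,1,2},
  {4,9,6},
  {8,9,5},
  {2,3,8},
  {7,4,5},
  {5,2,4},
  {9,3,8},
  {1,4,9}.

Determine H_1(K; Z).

We work with the vertex ordering 1 < 2 < 3 < 4 < 5 < 6 < 7 < 8 < 9. The simplices of K, each written with vertices in increasing order, are:

  0-simplices (9): [1], [2], [3], [4], [5], [6], [7], [8], [9]
  1-simplices (27): (27 of them)
  2-simplices (18): [1,2,3], [1,2,5], [1,3,7], [1,4,7], [1,4,9], [1,5,9], [2,3,8], [2,4,5], [2,4,6], [2,6,8], [3,6,7], [3,6,9], [3,8,9], [4,5,7], [4,6,9], [5,7,8], [5,8,9], [6,7,8]

Hence C_0 ≅ Z^9, C_1 ≅ Z^27, C_2 ≅ Z^18.

The boundary map ∂_1: C_1 → C_0 is given by ∂[p,q] = [q] − [p]. For instance
  ∂[5,8] = [8] − [5].
As a 9×27 matrix over Z this has rank 8, with invariant factors (1,1,1,1,1,1,1,1).

The boundary map ∂_2: C_2 → C_1 sends each 2-simplex [p,q,r] to [q,r] − [p,r] + [p,q]. For instance
  ∂[2,4,6] = [4,6] − [2,6] + [2,4],
  ∂[3,6,9] = [6,9] − [3,9] + [3,6].
The resulting 27×18 matrix has rank 18, and its Smith normal form has invariant factors (1,1,1,1,1,1,1,1,1,1,1,1,1,1,1,1,1,2).

Reading off H_k = ker ∂_k / im ∂_{k+1}:

  H_1: rank ker ∂_1 − rank ∂_2 = (27 − 8) − 18 = 1, and ∂_2 has invariant factor 2 > 1, so H_1 ≅ Z × Z/2.

H_1 ≅ Z × Z/2.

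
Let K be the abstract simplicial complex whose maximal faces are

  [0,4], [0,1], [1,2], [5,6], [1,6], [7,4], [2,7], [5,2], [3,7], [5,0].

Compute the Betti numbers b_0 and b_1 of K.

b_0 = 1, b_1 = 3.

Fix the vertex order 0 < 1 < 2 < 3 < 4 < 5 < 6 < 7 and write every simplex with vertices in increasing order. Then dim K = 1 and the simplices of K are:

  0-simplices (8): [0], [1], [2], [3], [4], [5], [6], [7]
  1-simplices (10): [0,1], [0,4], [0,5], [1,2], [1,6], [2,5], [2,7], [3,7], [4,7], [5,6]

giving chain groups C_0 ≅ Z^8, C_1 ≅ Z^10.

Boundary ∂_1: C_1 → C_0 sends each edge [p,q] (with p < q) to q − p. For instance
  ∂[1,2] = [2] − [1].
As a 8×10 matrix over Z this has rank 7, with invariant factors (1,1,1,1,1,1,1).

Now H_k = ker ∂_k / im ∂_{k+1}, so:

  H_0: rank C_0 − rank ∂_1 = 8 − 7 = 1, and the invariant factors of ∂_1 are all 1, so H_0 = Z.
  H_1: rank ker ∂_1 − rank ∂_2 = (10 − 7) − 0 = 3, and there is no ∂_2, so H_1 = Z^3.

As a check, the Euler characteristic is 8 − 10 = -2, which agrees with 1 − 3 = -2.

Hence the Betti numbers are b_0 = 1, b_1 = 3.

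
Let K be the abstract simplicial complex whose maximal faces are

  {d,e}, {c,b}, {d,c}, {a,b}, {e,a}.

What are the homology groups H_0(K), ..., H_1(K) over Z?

We work with the vertex ordering a < b < c < d < e. The simplices of K, each written with vertices in increasing order, are:

  0-simplices (5): a, b, c, d, e
  1-simplices (5): ab, ae, bc, cd, de

so the chain groups are C_0 ≅ Z^5, C_1 ≅ Z^5.

∂_1: C_1 → C_0 is given by ∂[p,q] = [q] − [p]. For instance
  ∂de = e − d.
The resulting 5×5 matrix has rank 4, and its Smith normal form has invariant factors (1,1,1,1).

Computing H_k = (kernel of ∂_k) / (image of ∂_{k+1}):

  H_0: rank C_0 − rank ∂_1 = 5 − 4 = 1, and the invariant factors of ∂_1 are all 1, so H_0 = Z.
  H_1: rank ker ∂_1 − rank ∂_2 = (5 − 4) − 0 = 1, and there is no ∂_2, so H_1 = Z.

(K is a triangulation of the circle S^1.)

H_0 ≅ Z,  H_1 ≅ Z.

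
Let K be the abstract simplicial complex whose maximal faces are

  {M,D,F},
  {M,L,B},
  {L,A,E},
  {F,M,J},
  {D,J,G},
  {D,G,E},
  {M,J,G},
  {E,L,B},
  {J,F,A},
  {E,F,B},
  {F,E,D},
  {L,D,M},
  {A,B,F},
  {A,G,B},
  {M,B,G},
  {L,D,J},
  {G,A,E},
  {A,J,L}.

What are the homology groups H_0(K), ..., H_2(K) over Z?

Order the vertices as A < B < D < E < F < G < J < L < M. Listing each simplex with vertices in this order, K has dimension 2 with simplices:

  0-simplices (9): A, B, D, E, F, G, J, L, M
  1-simplices (27): AB, AE, AF, AG, AJ, AL, BE, BF, BG, BL, BM, DE, DF, DG, DJ, DL, DM, EF, EG, EL, FJ, FM, GJ, GM, JL, JM, LM
  2-simplices (18): ABF, ABG, AEG, AEL, AFJ, AJL, BEF, BEL, BGM, BLM, DEF, DEG, DFM, DGJ, DJL, DLM, FJM, GJM

so the chain groups are C_0 ≅ Z^9, C_1 ≅ Z^27, C_2 ≅ Z^18.

Boundary ∂_1: C_1 → C_0 sends each edge [p,q] (with p < q) to q − p. For instance
  ∂DG = G − D.
As a 9×27 matrix over Z this has rank 8, with invariant factors (1,1,1,1,1,1,1,1).

Boundary ∂_2: C_2 → C_1 maps a triangle to the signed sum of its edges. For instance
  ∂DJL = JL − DL + DJ,
  ∂DLM = LM − DM + DL.
The 27×18 boundary matrix has rank 18 and Smith normal form diag(1,1,1,1,1,1,1,1,1,1,1,1,1,1,1,1,1,2).

Now H_k = ker ∂_k / im ∂_{k+1}, so:

  H_0: rank C_0 − rank ∂_1 = 9 − 8 = 1, and the invariant factors of ∂_1 are all 1, so H_0 = Z.
  H_1: rank ker ∂_1 − rank ∂_2 = (27 − 8) − 18 = 1, and ∂_2 has invariant factor 2 > 1, so H_1 = Z ⊕ Z/2.
  H_2: rank ker ∂_2 − rank ∂_3 = (18 − 18) − 0 = 0, and there is no ∂_3, so H_2 = 0.

(K is a triangulation of the Klein bottle.)

H_0 = Z,  H_1 = Z ⊕ Z/2,  H_2 = 0.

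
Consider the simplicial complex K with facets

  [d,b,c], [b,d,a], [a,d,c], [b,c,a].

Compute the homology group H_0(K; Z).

H_0 ≅ Z.

Fix the vertex order a < b < c < d and write every simplex with vertices in increasing order. Then dim K = 2 and the simplices of K are:

  0-simplices (4): a, b, c, d
  1-simplices (6): ab, ac, ad, bc, bd, cd
  2-simplices (4): abc, abd, acd, bcd

so the chain groups are C_0 ≅ Z^4, C_1 ≅ Z^6, C_2 ≅ Z^4.

The boundary map ∂_1: C_1 → C_0 sends each edge [p,q] (with p < q) to q − p. For instance
  ∂bc = c − b.
This gives a 4×6 integer matrix of rank 3; reducing to Smith normal form yields diagonal entries (1,1,1).

∂_2: C_2 → C_1 sends each 2-simplex [p,q,r] to [q,r] − [p,r] + [p,q]. For instance
  ∂acd = cd − ad + ac,
  ∂bcd = cd − bd + bc.
As a 6×4 matrix over Z this has rank 3, with invariant factors (1,1,1).

Now H_k = ker ∂_k / im ∂_{k+1}, so:

  H_0: rank C_0 − rank ∂_1 = 4 − 3 = 1, and the invariant factors of ∂_1 are all 1, so H_0 ≅ Z.

(K is a triangulation of the 2-sphere S^2.)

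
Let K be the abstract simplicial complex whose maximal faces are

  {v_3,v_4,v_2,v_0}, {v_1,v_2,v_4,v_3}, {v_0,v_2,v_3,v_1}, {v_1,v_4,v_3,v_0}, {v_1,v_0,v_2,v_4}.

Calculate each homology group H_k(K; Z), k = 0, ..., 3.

We work with the vertex ordering v_0 < v_1 < v_2 < v_3 < v_4. The simplices of K, each written with vertices in increasing order, are:

  0-simplices (5): [v_0], [v_1], [v_2], [v_3], [v_4]
  1-simplices (10): [v_0,v_1], [v_0,v_2], [v_0,v_3], [v_0,v_4], [v_1,v_2], [v_1,v_3], [v_1,v_4], [v_2,v_3], [v_2,v_4], [v_3,v_4]
  2-simplices (10): [v_0,v_1,v_2], [v_0,v_1,v_3], [v_0,v_1,v_4], [v_0,v_2,v_3], [v_0,v_2,v_4], [v_0,v_3,v_4], [v_1,v_2,v_3], [v_1,v_2,v_4], [v_1,v_3,v_4], [v_2,v_3,v_4]
  3-simplices (5): [v_0,v_1,v_2,v_3], [v_0,v_1,v_2,v_4], [v_0,v_1,v_3,v_4], [v_0,v_2,v_3,v_4], [v_1,v_2,v_3,v_4]

Hence C_0 ≅ Z^5, C_1 ≅ Z^10, C_2 ≅ Z^10, C_3 ≅ Z^5.

Boundary ∂_1: C_1 → C_0 sends each edge [p,q] (with p < q) to q − p.
The 5×10 boundary matrix has rank 4 and Smith normal form diag(1,1,1,1).

The boundary map ∂_2: C_2 → C_1 maps a triangle to the signed sum of its edges. For instance
  ∂[v_0,v_1,v_4] = [v_1,v_4] − [v_0,v_4] + [v_0,v_1],
  ∂[v_0,v_3,v_4] = [v_3,v_4] − [v_0,v_4] + [v_0,v_3].
This gives a 10×10 integer matrix of rank 6; reducing to Smith normal form yields diagonal entries (1,1,1,1,1,1).

The boundary map ∂_3: C_3 → C_2 sends each 3-simplex σ to the alternating sum Σ_i (−1)^i (σ with its i-th vertex removed). For instance
  ∂[v_0,v_1,v_2,v_4] = [v_1,v_2,v_4] − [v_0,v_2,v_4] + [v_0,v_1,v_4] − [v_0,v_1,v_2],
  ∂[v_0,v_1,v_2,v_3] = [v_1,v_2,v_3] − [v_0,v_2,v_3] + [v_0,v_1,v_3] − [v_0,v_1,v_2].
The resulting 10×5 matrix has rank 4, and its Smith normal form has invariant factors (1,1,1,1).

Now H_k = ker ∂_k / im ∂_{k+1}, so:

  H_0: rank C_0 − rank ∂_1 = 5 − 4 = 1, and the invariant factors of ∂_1 are all 1, so H_0 = Z.
  H_1: rank ker ∂_1 − rank ∂_2 = (10 − 4) − 6 = 0, and the invariant factors of ∂_2 are all 1, so H_1 = 0.
  H_2: rank ker ∂_2 − rank ∂_3 = (10 − 6) − 4 = 0, and the invariant factors of ∂_3 are all 1, so H_2 = 0.
  H_3: rank ker ∂_3 − rank ∂_4 = (5 − 4) − 0 = 1, and there is no ∂_4, so H_3 = Z.

As a check, the Euler characteristic is 5 − 10 + 10 − 5 = 0, which agrees with 1 − 0 + 0 − 1 = 0.
(K is a triangulation of the 3-sphere S^3.)

H_0 = Z,  H_1 = 0,  H_2 = 0,  H_3 = Z.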